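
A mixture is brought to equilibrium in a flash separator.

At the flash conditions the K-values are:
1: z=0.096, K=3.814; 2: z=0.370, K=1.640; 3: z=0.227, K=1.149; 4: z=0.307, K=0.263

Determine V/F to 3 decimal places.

Rachford–Rice: g(V/F) = Σ zᵢ(Kᵢ−1)/(1+V/F(Kᵢ−1)) = 0.
g(0) = ΣzᵢKᵢ − 1 = 0.315 and g(1) = 1 − Σzᵢ/Kᵢ = -0.616, so a root lies in (0, 1).
Newton iteration, V/F⁰ = 0.63:
  V/F = 0.630: g = -0.1253, g' = -0.761 → V/F = 0.465
  V/F = 0.465: g = -0.0133, g' = -0.623 → V/F = 0.444
Converged at V/F = 0.444.

V/F = 0.444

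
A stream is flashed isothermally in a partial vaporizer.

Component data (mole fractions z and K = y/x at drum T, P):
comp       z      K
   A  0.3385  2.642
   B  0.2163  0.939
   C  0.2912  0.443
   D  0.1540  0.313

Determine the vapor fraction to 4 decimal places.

ψ = 0.3480

Newton iteration, ψ⁰ = 0.5:
  ψ = 0.5000: g = -0.09434, g' = -0.6183 → ψ = 0.3474
  ψ = 0.3474: g = 0.00036, g' = -0.6352 → ψ = 0.3480
Converged at ψ = 0.3480.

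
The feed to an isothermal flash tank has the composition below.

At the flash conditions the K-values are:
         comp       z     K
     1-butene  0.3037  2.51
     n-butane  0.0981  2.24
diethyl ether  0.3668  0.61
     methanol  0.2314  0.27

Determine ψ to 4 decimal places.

Iterate (Newton) starting at ψ = 0.5:
  ψ = 0.5000: g = -0.10733, g' = -0.6742 → ψ = 0.3408
  ψ = 0.3408: g = -0.00156, g' = -0.6691 → ψ = 0.3385
Converged at ψ = 0.3385.

ψ = 0.3385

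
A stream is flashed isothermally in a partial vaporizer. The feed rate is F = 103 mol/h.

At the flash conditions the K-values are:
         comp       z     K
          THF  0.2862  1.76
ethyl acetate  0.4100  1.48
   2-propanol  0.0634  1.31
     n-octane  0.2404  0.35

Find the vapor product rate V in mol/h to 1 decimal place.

V = 76.1 mol/h

Let ψ = V/F and solve Σ zᵢ(Kᵢ−1)/(1+ψ(Kᵢ−1)) = 0.
Feasibility: ΣzᵢKᵢ = 1.2777, Σzᵢ/Kᵢ = 1.1749 — both > 1, two phases present.
Newton iteration, ψ⁰ = 0.38:
  ψ = 0.3800: g = 0.14528, g' = -0.3511 → ψ = 0.7938
  ψ = 0.7938: g = -0.02888, g' = -0.5513 → ψ = 0.7414
  ψ = 0.7414: g = -0.00136, g' = -0.5014 → ψ = 0.7387
Converged at ψ = 0.7387.
Then V = ψ·F = 0.7387·103 = 76.1 mol/h and L = F − V = 26.9 mol/h.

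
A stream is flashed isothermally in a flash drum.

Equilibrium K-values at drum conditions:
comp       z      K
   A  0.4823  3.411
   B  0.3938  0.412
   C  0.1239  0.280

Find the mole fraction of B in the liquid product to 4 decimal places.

x_B = 0.5872

Let β = V/F and solve Σ zᵢ(Kᵢ−1)/(1+β(Kᵢ−1)) = 0.
Feasibility: ΣzᵢKᵢ = 1.8421, Σzᵢ/Kᵢ = 1.5397 — both > 1, two phases present.
Newton–Raphson from β = 0.5:
  β = 0.5000: g = 0.05987, g' = -1.0063 → β = 0.5595
  β = 0.5595: g = 0.00058, g' = -0.9906 → β = 0.5601
Converged at β = 0.5601.
Compositions from xᵢ = zᵢ/(1+β(Kᵢ−1)), yᵢ = Kᵢxᵢ:
  A: x = 0.2052, y = 0.7000
  B: x = 0.5872, y = 0.2419
  C: x = 0.2076, y = 0.0581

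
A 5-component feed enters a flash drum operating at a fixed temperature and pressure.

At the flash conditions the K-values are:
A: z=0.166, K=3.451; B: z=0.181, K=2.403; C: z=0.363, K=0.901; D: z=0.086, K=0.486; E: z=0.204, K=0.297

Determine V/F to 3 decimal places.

Rachford–Rice: g(V/F) = Σ zᵢ(Kᵢ−1)/(1+V/F(Kᵢ−1)) = 0.
g(0) = ΣzᵢKᵢ − 1 = 0.437 and g(1) = 1 − Σzᵢ/Kᵢ = -0.390, so a root lies in (0, 1).
Iterate (Newton) starting at V/F = 0.44:
  V/F = 0.440: g = 0.0504, g' = -0.620 → V/F = 0.521
  V/F = 0.521: g = 0.0006, g' = -0.609 → V/F = 0.522
Converged at V/F = 0.522.

V/F = 0.522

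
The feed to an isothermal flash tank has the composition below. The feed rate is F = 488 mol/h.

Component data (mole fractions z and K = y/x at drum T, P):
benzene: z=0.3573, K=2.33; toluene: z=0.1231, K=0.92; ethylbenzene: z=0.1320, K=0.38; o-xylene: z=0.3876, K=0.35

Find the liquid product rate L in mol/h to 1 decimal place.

L = 403.0 mol/h

Rachford–Rice: g(V/F) = Σ zᵢ(Kᵢ−1)/(1+V/F(Kᵢ−1)) = 0.
g(0) = ΣzᵢKᵢ − 1 = 0.1316 and g(1) = 1 − Σzᵢ/Kᵢ = -0.7419, so a root lies in (0, 1).
Iterate (Newton) starting at V/F = 0.5:
  V/F = 0.5000: g = -0.21670, g' = -0.6948 → V/F = 0.1881
  V/F = 0.1881: g = -0.00958, g' = -0.6828 → V/F = 0.1741
  V/F = 0.1741: g = 0.00005, g' = -0.6895 → V/F = 0.1742
Converged at V/F = 0.1742.
Then V = V/F·F = 0.1742·488 = 85.0 mol/h and L = F − V = 403.0 mol/h.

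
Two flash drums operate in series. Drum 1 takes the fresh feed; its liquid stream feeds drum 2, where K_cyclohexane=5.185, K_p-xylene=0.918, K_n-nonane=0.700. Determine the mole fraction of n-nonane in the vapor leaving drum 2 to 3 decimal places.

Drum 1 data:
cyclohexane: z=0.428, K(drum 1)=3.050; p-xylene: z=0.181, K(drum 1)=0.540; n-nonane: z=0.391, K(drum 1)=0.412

y_n-nonane (drum 2) = 0.487

Drum 1:
Newton–Raphson from ψ₁ = 0.5:
  ψ₁ = 0.500: g = -0.0005, g' = -0.774 → ψ₁ = 0.499
Converged at ψ₁ = 0.499.
Drum-1 compositions:
  cyclohexane: x = 0.211, y = 0.645
  p-xylene: x = 0.235, y = 0.127
  n-nonane: x = 0.554, y = 0.228
Drum-2 feed = drum-1 liquid: z₂ = (0.2115, 0.2350, 0.5535).
Drum 2:
Rachford–Rice: g(ψ₂) = Σ zᵢ(Kᵢ−1)/(1+ψ₂(Kᵢ−1)) = 0.
g(0) = ΣzᵢKᵢ − 1 = 0.700 and g(1) = 1 − Σzᵢ/Kᵢ = -0.088, so a root lies in (0, 1).
Newton–Raphson from ψ₂ = 0.5:
  ψ₂ = 0.500: g = 0.0708, g' = -0.458 → ψ₂ = 0.654
  ψ₂ = 0.654: g = 0.0097, g' = -0.344 → ψ₂ = 0.683
Converged at ψ₂ = 0.683.
  cyclohexane: x = 0.055, y = 0.284
  p-xylene: x = 0.249, y = 0.229
  n-nonane: x = 0.696, y = 0.487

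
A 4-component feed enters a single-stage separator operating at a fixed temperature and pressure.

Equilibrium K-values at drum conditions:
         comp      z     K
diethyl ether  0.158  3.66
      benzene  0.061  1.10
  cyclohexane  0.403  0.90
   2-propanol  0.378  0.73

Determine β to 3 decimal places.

β = 0.614

Iterate (Newton) starting at β = 0.5:
  β = 0.500: g = 0.0258, g' = -0.248 → β = 0.604
  β = 0.604: g = 0.0021, g' = -0.209 → β = 0.614
Converged at β = 0.614.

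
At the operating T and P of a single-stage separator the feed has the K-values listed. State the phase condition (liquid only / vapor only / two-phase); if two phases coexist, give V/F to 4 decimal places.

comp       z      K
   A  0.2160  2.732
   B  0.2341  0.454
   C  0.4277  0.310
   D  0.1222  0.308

liquid only

ΣzᵢKᵢ = 0.8666; Σzᵢ/Kᵢ = 2.3711.
Since ΣzᵢKᵢ < 1 the mixture is below its bubble point — single liquid phase.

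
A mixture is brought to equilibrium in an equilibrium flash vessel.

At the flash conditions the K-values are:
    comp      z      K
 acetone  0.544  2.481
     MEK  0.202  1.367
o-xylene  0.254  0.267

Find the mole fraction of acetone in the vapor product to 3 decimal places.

y_acetone = 0.628

Rachford–Rice: g(V/F) = Σ zᵢ(Kᵢ−1)/(1+V/F(Kᵢ−1)) = 0.
g(0) = ΣzᵢKᵢ − 1 = 0.694 and g(1) = 1 − Σzᵢ/Kᵢ = -0.318, so a root lies in (0, 1).
Newton iteration, V/F⁰ = 0.5:
  V/F = 0.500: g = 0.2316, g' = -0.753 → V/F = 0.807
  V/F = 0.807: g = -0.0321, g' = -1.083 → V/F = 0.778
  V/F = 0.778: g = -0.0011, g' = -1.013 → V/F = 0.777
Converged at V/F = 0.777.
Compositions from xᵢ = zᵢ/(1+V/F(Kᵢ−1)), yᵢ = Kᵢxᵢ:
  acetone: x = 0.253, y = 0.628
  MEK: x = 0.157, y = 0.215
  o-xylene: x = 0.590, y = 0.157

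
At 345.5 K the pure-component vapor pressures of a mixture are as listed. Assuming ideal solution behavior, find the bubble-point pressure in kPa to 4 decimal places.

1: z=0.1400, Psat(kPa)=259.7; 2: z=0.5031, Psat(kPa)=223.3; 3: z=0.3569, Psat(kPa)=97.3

Pbub = 183.4266 kPa

At the bubble point ψ → 0, so ΣzᵢKᵢ = 1 with Kᵢ = Pᵢˢᵃᵗ/P ⇒ P = ΣzᵢPᵢˢᵃᵗ.
P = 0.1400·259.7 + 0.5031·223.3 + 0.3569·97.3 = 183.4266 kPa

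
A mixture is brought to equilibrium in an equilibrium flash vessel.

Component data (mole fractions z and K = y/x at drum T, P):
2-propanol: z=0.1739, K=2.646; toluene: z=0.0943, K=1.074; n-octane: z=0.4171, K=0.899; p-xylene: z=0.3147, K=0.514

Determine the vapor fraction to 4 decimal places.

Rachford–Rice: g(ψ) = Σ zᵢ(Kᵢ−1)/(1+ψ(Kᵢ−1)) = 0.
g(0) = ΣzᵢKᵢ − 1 = 0.0981 and g(1) = 1 − Σzᵢ/Kᵢ = -0.2297, so a root lies in (0, 1).
Newton–Raphson from ψ = 0.68:
  ψ = 0.6800: g = -0.13196, g' = -0.2761 → ψ = 0.2020
  ψ = 0.2020: g = 0.00908, g' = -0.3617 → ψ = 0.2271
  ψ = 0.2271: g = 0.00017, g' = -0.3485 → ψ = 0.2276
Converged at ψ = 0.2276.

ψ = 0.2276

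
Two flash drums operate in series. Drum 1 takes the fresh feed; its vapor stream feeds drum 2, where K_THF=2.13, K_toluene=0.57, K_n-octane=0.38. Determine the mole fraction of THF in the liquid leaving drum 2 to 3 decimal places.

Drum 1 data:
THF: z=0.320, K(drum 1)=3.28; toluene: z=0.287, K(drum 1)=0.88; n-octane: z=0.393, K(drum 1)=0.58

x_THF (drum 2) = 0.321

Drum 1:
Rachford–Rice: g(ψ₁) = Σ zᵢ(Kᵢ−1)/(1+ψ₁(Kᵢ−1)) = 0.
Check two-phase: ΣzᵢKᵢ = 1.530 > 1 and Σzᵢ/Kᵢ = 1.101 > 1, so g(0) = 0.530 > 0 and g(1) = -0.101 < 0.
Newton–Raphson from ψ₁ = 0.5:
  ψ₁ = 0.500: g = 0.0954, g' = -0.479 → ψ₁ = 0.699
  ψ₁ = 0.699: g = 0.0100, g' = -0.391 → ψ₁ = 0.725
Converged at ψ₁ = 0.725.
Drum-1 compositions:
  THF: x = 0.121, y = 0.396
  toluene: x = 0.314, y = 0.277
  n-octane: x = 0.565, y = 0.328
Drum-2 feed = drum-1 vapor: z₂ = (0.3957, 0.2766, 0.3277).
Drum 2:
Let ψ₂ = V/F and solve Σ zᵢ(Kᵢ−1)/(1+ψ₂(Kᵢ−1)) = 0.
g(0) = ΣzᵢKᵢ − 1 = 0.125 and g(1) = 1 − Σzᵢ/Kᵢ = -0.533, so a root lies in (0, 1).
Iterate (Newton) starting at ψ₂ = 0.51:
  ψ₂ = 0.510: g = -0.1659, g' = -0.557 → ψ₂ = 0.212
  ψ₂ = 0.212: g = -0.0041, g' = -0.558 → ψ₂ = 0.205
Converged at ψ₂ = 0.205.
  THF: x = 0.321, y = 0.684
  toluene: x = 0.303, y = 0.173
  n-octane: x = 0.375, y = 0.143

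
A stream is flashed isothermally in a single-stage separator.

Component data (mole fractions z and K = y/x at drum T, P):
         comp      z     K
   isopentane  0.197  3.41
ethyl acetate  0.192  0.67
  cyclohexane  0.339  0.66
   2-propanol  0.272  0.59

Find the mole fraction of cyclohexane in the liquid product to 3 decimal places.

Newton–Raphson from V/F = 0.64:
  V/F = 0.640: g = -0.1921, g' = -0.359 → V/F = 0.104
  V/F = 0.104: g = 0.0777, g' = -0.845 → V/F = 0.196
  V/F = 0.196: g = 0.0097, g' = -0.650 → V/F = 0.211
  V/F = 0.211: g = 0.0002, g' = -0.627 → V/F = 0.212
Converged at V/F = 0.212.
Compositions from xᵢ = zᵢ/(1+V/F(Kᵢ−1)), yᵢ = Kᵢxᵢ:
  isopentane: x = 0.130, y = 0.445
  ethyl acetate: x = 0.206, y = 0.138
  cyclohexane: x = 0.365, y = 0.241
  2-propanol: x = 0.298, y = 0.176

x_cyclohexane = 0.365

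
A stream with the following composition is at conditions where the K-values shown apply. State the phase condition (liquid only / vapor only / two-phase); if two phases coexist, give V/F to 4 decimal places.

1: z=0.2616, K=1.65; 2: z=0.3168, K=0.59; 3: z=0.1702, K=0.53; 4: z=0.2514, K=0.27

liquid only

ΣzᵢKᵢ = 0.7766; Σzᵢ/Kᵢ = 1.9477.
Since ΣzᵢKᵢ < 1 the mixture is below its bubble point — single liquid phase.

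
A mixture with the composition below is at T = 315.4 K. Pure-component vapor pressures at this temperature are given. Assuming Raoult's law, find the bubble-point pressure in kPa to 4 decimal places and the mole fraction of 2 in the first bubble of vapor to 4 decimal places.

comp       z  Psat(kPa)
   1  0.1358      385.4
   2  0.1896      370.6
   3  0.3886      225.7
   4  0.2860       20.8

Pbub = 216.2589 kPa, y_2 = 0.3249

At the bubble point ψ → 0, so ΣzᵢKᵢ = 1 with Kᵢ = Pᵢˢᵃᵗ/P ⇒ P = ΣzᵢPᵢˢᵃᵗ.
P = 0.1358·385.4 + 0.1896·370.6 + 0.3886·225.7 + 0.2860·20.8 = 216.2589 kPa
yᵢ = zᵢPᵢˢᵃᵗ/P ⇒ y_2 = 0.1896·370.6/216.2589 = 0.3249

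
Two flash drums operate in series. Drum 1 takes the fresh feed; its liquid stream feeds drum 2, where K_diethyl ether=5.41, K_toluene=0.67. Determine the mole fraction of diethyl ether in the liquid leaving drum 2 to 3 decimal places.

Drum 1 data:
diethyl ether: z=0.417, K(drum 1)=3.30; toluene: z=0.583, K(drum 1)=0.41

Drum 1:
Let ψ₁ = V/F and solve Σ zᵢ(Kᵢ−1)/(1+ψ₁(Kᵢ−1)) = 0.
g(0) = ΣzᵢKᵢ − 1 = 0.615 and g(1) = 1 − Σzᵢ/Kᵢ = -0.548, so a root lies in (0, 1).
Binary case is linear: z₁(K₁−1)(1+ψ₁(K₂−1)) + z₂(K₂−1)(1+ψ₁(K₁−1)) = 0
⇒ ψ₁ = [z₁(K₁−1)+z₂(K₂−1)] / [−(K₁−1)(K₂−1)] = 0.6151/1.3570 = 0.453
Drum-1 compositions:
  diethyl ether: x = 0.204, y = 0.674
  toluene: x = 0.796, y = 0.326
Drum-2 feed = drum-1 liquid: z₂ = (0.2042, 0.7958).
Drum 2:
Binary case is linear: z₁(K₁−1)(1+ψ₂(K₂−1)) + z₂(K₂−1)(1+ψ₂(K₁−1)) = 0
⇒ ψ₂ = [z₁(K₁−1)+z₂(K₂−1)] / [−(K₁−1)(K₂−1)] = 0.6377/1.4553 = 0.438
  diethyl ether: x = 0.070, y = 0.377
  toluene: x = 0.930, y = 0.623

x_diethyl ether (drum 2) = 0.070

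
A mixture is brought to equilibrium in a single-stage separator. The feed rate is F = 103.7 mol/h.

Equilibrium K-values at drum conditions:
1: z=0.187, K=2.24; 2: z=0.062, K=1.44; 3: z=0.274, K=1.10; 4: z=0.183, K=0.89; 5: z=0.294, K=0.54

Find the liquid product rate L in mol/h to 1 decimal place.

L = 54.3 mol/h

Let ψ = V/F and solve Σ zᵢ(Kᵢ−1)/(1+ψ(Kᵢ−1)) = 0.
g(0) = ΣzᵢKᵢ − 1 = 0.131 and g(1) = 1 − Σzᵢ/Kᵢ = -0.126, so a root lies in (0, 1).
Newton–Raphson from ψ = 0.38:
  ψ = 0.380: g = 0.0225, g' = -0.238 → ψ = 0.474
  ψ = 0.474: g = 0.0005, g' = -0.229 → ψ = 0.477
Converged at ψ = 0.477.
Then V = ψ·F = 0.4766·103.7 = 49.4 mol/h and L = F − V = 54.3 mol/h.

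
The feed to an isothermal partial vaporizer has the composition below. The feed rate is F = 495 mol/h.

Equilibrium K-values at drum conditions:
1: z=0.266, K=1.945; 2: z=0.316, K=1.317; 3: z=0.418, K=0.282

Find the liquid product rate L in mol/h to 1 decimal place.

Material balance + equilibrium reduce to Σ zᵢ(Kᵢ−1)/(1+V/F(Kᵢ−1)) = 0.
Feasibility: ΣzᵢKᵢ = 1.051, Σzᵢ/Kᵢ = 1.859 — both > 1, two phases present.
Iterate (Newton) starting at V/F = 0.64:
  V/F = 0.640: g = -0.3154, g' = -0.852 → V/F = 0.270
  V/F = 0.270: g = -0.0796, g' = -0.509 → V/F = 0.113
  V/F = 0.113: g = -0.0030, g' = -0.479 → V/F = 0.107
Converged at V/F = 0.107.
Then V = V/F·F = 0.1072·495 = 53.0 mol/h and L = F − V = 442.0 mol/h.

L = 442.0 mol/h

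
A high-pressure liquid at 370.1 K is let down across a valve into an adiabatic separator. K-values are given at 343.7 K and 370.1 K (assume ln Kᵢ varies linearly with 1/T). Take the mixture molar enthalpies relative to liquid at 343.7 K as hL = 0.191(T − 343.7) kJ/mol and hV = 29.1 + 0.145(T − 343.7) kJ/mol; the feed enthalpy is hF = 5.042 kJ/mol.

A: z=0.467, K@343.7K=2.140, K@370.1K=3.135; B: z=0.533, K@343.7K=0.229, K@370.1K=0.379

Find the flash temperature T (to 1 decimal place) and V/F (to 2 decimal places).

Adiabatic flash: solve Rachford–Rice at each trial T, then check hF = ψ·hV(T) + (1−ψ)·hL(T).
  T = 343.7 K: K = (2.140, 0.229), RR gives ψ = 0.138, H_out = 4.021 kJ/mol
  T = 370.1 K: K = (3.135, 0.379), RR gives ψ = 0.502, H_out = 19.051 kJ/mol
  T = 356.9 K: K = (2.609, 0.297), RR gives ψ = 0.333, H_out = 12.017 kJ/mol
  T = 350.3 K: K = (2.367, 0.262), RR gives ψ = 0.243, H_out = 8.245 kJ/mol
  T = 347.0 K: K = (2.252, 0.245), RR gives ψ = 0.193, H_out = 6.208 kJ/mol
  T = 345.4 K: K = (2.197, 0.237), RR gives ψ = 0.167, H_out = 5.169 kJ/mol
Linear interpolation between T = 343.7 (H_out = 4.021) and T = 345.4 (H_out = 5.169) on hF = 5.042 gives T ≈ 345.2 K, at which ψ = 0.16.

T = 345.2 K, V/F = 0.16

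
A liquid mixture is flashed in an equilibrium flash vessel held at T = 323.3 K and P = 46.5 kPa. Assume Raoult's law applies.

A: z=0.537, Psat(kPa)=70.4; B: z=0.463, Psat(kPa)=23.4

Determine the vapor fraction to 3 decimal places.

Raoult's law: Kᵢ = Pᵢˢᵃᵗ/P = Pᵢˢᵃᵗ/46.5.
  K_A = 70.4/46.5 = 1.51398, K_B = 23.4/46.5 = 0.50323
Let ψ = V/F and solve Σ zᵢ(Kᵢ−1)/(1+ψ(Kᵢ−1)) = 0.
g(0) = ΣzᵢKᵢ − 1 = 0.046 and g(1) = 1 − Σzᵢ/Kᵢ = -0.275, so a root lies in (0, 1).
Newton iteration, ψ⁰ = 0.36:
  ψ = 0.360: g = -0.0472, g' = -0.270 → ψ = 0.186
  ψ = 0.186: g = -0.0014, g' = -0.257 → ψ = 0.180
Converged at ψ = 0.180.

ψ = 0.180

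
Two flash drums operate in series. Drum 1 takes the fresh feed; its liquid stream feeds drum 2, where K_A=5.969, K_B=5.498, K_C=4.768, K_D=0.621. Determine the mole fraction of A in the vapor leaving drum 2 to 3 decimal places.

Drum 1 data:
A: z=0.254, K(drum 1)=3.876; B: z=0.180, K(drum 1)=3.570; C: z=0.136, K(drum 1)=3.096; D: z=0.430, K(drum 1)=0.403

Drum 1:
Iterate (Newton) starting at ψ₁ = 0.58:
  ψ₁ = 0.580: g = 0.1955, g' = -0.967 → ψ₁ = 0.782
  ψ₁ = 0.782: g = 0.0049, g' = -0.955 → ψ₁ = 0.787
Converged at ψ₁ = 0.787.
Drum-1 compositions:
  A: x = 0.078, y = 0.302
  B: x = 0.060, y = 0.213
  C: x = 0.051, y = 0.159
  D: x = 0.811, y = 0.327
Drum-2 feed = drum-1 liquid: z₂ = (0.0778, 0.0595, 0.0513, 0.8113).
Drum 2:
Newton–Raphson from ψ₂ = 0.5:
  ψ₂ = 0.500: g = -0.1190, g' = -0.537 → ψ₂ = 0.279
  ψ₂ = 0.279: g = 0.0315, g' = -0.894 → ψ₂ = 0.314
  ψ₂ = 0.314: g = 0.0017, g' = -0.803 → ψ₂ = 0.316
Converged at ψ₂ = 0.316.
  A: x = 0.030, y = 0.181
  B: x = 0.025, y = 0.135
  C: x = 0.023, y = 0.112
  D: x = 0.922, y = 0.572

y_A (drum 2) = 0.181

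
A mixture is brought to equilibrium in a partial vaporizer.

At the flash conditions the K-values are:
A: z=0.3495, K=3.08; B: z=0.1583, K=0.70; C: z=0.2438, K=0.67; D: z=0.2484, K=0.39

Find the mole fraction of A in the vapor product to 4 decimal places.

Material balance + equilibrium reduce to Σ zᵢ(Kᵢ−1)/(1+V/F(Kᵢ−1)) = 0.
Check two-phase: ΣzᵢKᵢ = 1.4475 > 1 and Σzᵢ/Kᵢ = 1.3404 > 1, so g(0) = 0.4475 > 0 and g(1) = -0.3404 < 0.
Newton iteration, V/F⁰ = 0.45:
  V/F = 0.4500: g = 0.01725, g' = -0.6347 → V/F = 0.4772
  V/F = 0.4772: g = 0.00018, g' = -0.6216 → V/F = 0.4775
Converged at V/F = 0.4775.
Compositions from xᵢ = zᵢ/(1+V/F(Kᵢ−1)), yᵢ = Kᵢxᵢ:
  A: x = 0.1753, y = 0.5401
  B: x = 0.1848, y = 0.1293
  C: x = 0.2894, y = 0.1939
  D: x = 0.3505, y = 0.1367

y_A = 0.5401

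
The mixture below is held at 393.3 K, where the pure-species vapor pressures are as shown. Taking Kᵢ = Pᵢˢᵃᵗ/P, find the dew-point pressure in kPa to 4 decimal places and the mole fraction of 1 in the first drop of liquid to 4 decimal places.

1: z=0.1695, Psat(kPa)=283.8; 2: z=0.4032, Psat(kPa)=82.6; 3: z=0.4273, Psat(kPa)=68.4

At the dew point ψ → 1, so Σzᵢ/Kᵢ = 1 with Kᵢ = Pᵢˢᵃᵗ/P ⇒ 1/P = Σzᵢ/Pᵢˢᵃᵗ.
1/P = 0.1695/283.8 + 0.4032/82.6 + 0.4273/68.4 = 0.0117257 ⇒ P = 85.2829 kPa
xᵢ = zᵢP/Pᵢˢᵃᵗ ⇒ x_1 = 0.1695·85.2829/283.8 = 0.0509

Pdew = 85.2829 kPa, x_1 = 0.0509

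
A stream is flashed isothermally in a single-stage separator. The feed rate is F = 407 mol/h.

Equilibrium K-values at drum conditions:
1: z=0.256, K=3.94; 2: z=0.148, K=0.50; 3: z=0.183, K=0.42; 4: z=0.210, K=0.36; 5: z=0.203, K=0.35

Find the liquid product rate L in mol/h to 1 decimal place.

Let ψ = V/F and solve Σ zᵢ(Kᵢ−1)/(1+ψ(Kᵢ−1)) = 0.
Feasibility: ΣzᵢKᵢ = 1.306, Σzᵢ/Kᵢ = 1.960 — both > 1, two phases present.
Newton iteration, ψ⁰ = 0.57:
  ψ = 0.570: g = -0.4020, g' = -0.948 → ψ = 0.146
  ψ = 0.146: g = 0.0365, g' = -1.408 → ψ = 0.172
  ψ = 0.172: g = 0.0013, g' = -1.313 → ψ = 0.173
Converged at ψ = 0.173.
Then V = ψ·F = 0.1731·407 = 70.4 mol/h and L = F − V = 336.6 mol/h.

L = 336.6 mol/h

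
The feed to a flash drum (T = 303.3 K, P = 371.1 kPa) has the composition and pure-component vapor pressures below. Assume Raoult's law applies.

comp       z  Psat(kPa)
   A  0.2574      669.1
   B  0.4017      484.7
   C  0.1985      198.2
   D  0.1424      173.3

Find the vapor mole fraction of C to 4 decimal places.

y_C = 0.1484

Raoult's law: Kᵢ = Pᵢˢᵃᵗ/P = Pᵢˢᵃᵗ/371.1.
  K_A = 669.1/371.1 = 1.803018, K_B = 484.7/371.1 = 1.306117, K_C = 198.2/371.1 = 0.534088, K_D = 173.3/371.1 = 0.466990
Newton–Raphson from V/F = 0.5:
  V/F = 0.5000: g = 0.03008, g' = -0.2612 → V/F = 0.6151
  V/F = 0.6151: g = -0.00073, g' = -0.2752 → V/F = 0.6125
Converged at V/F = 0.6125.
Compositions from xᵢ = zᵢ/(1+V/F(Kᵢ−1)), yᵢ = Kᵢxᵢ:
  A: x = 0.1725, y = 0.3111
  B: x = 0.3383, y = 0.4418
  C: x = 0.2778, y = 0.1484
  D: x = 0.2114, y = 0.0987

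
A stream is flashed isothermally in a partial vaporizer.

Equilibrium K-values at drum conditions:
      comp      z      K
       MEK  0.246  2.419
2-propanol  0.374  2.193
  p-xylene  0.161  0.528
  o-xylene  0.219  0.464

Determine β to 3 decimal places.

β = 0.917

Material balance + equilibrium reduce to Σ zᵢ(Kᵢ−1)/(1+β(Kᵢ−1)) = 0.
Feasibility: ΣzᵢKᵢ = 1.602, Σzᵢ/Kᵢ = 1.049 — both > 1, two phases present.
Newton–Raphson from β = 0.5:
  β = 0.500: g = 0.2238, g' = -0.557 → β = 0.902
  β = 0.902: g = 0.0086, g' = -0.563 → β = 0.917
Converged at β = 0.917.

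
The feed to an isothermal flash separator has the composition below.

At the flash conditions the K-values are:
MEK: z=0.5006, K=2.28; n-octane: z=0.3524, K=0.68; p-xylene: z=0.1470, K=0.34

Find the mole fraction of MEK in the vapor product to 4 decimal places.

y_MEK = 0.5924

Material balance + equilibrium reduce to Σ zᵢ(Kᵢ−1)/(1+V/F(Kᵢ−1)) = 0.
g(0) = ΣzᵢKᵢ − 1 = 0.4310 and g(1) = 1 − Σzᵢ/Kᵢ = -0.1701, so a root lies in (0, 1).
Iterate (Newton) starting at V/F = 0.52:
  V/F = 0.5200: g = 0.10171, g' = -0.4960 → V/F = 0.7251
  V/F = 0.7251: g = -0.00056, g' = -0.5173 → V/F = 0.7240
Converged at V/F = 0.7240.
Compositions from xᵢ = zᵢ/(1+V/F(Kᵢ−1)), yᵢ = Kᵢxᵢ:
  MEK: x = 0.2598, y = 0.5924
  n-octane: x = 0.4587, y = 0.3119
  p-xylene: x = 0.2815, y = 0.0957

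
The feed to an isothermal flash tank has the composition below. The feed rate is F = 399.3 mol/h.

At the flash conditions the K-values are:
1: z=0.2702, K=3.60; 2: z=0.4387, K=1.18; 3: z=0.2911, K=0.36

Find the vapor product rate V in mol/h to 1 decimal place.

Material balance + equilibrium reduce to Σ zᵢ(Kᵢ−1)/(1+ψ(Kᵢ−1)) = 0.
Check two-phase: ΣzᵢKᵢ = 1.5952 > 1 and Σzᵢ/Kᵢ = 1.2554 > 1, so g(0) = 0.5952 > 0 and g(1) = -0.2554 < 0.
Iterate (Newton) starting at ψ = 0.3:
  ψ = 0.3000: g = 0.23902, g' = -0.7719 → ψ = 0.6096
  ψ = 0.6096: g = 0.03741, g' = -0.6055 → ψ = 0.6714
  ψ = 0.6714: g = -0.00038, g' = -0.6202 → ψ = 0.6708
Converged at ψ = 0.6708.
Then V = ψ·F = 0.6708·399.3 = 267.9 mol/h and L = F − V = 131.4 mol/h.

V = 267.9 mol/h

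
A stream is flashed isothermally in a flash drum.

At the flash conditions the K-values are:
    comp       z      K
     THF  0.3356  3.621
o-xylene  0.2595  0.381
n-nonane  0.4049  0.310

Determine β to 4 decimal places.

Let β = V/F and solve Σ zᵢ(Kᵢ−1)/(1+β(Kᵢ−1)) = 0.
Feasibility: ΣzᵢKᵢ = 1.4396, Σzᵢ/Kᵢ = 2.0799 — both > 1, two phases present.
Iterate (Newton) starting at β = 0.53:
  β = 0.5300: g = -0.31134, g' = -1.1033 → β = 0.2478
  β = 0.2478: g = 0.00653, g' = -1.2666 → β = 0.2530
Converged at β = 0.2530.

β = 0.2530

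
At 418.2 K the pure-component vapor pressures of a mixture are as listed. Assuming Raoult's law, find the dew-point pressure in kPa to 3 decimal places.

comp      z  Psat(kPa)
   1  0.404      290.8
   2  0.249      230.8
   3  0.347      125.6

Pdew = 191.173 kPa

At the dew point ψ → 1, so Σzᵢ/Kᵢ = 1 with Kᵢ = Pᵢˢᵃᵗ/P ⇒ 1/P = Σzᵢ/Pᵢˢᵃᵗ.
1/P = 0.404/290.8 + 0.249/230.8 + 0.347/125.6 = 0.005231 ⇒ P = 191.173 kPa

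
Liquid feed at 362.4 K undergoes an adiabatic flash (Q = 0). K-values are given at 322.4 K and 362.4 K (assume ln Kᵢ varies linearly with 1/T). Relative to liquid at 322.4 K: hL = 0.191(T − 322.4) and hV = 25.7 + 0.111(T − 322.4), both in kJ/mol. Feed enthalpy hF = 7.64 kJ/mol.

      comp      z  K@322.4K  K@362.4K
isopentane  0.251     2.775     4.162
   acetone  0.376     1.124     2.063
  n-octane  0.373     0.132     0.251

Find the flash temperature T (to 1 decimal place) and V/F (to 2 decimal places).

T = 328.1 K, V/F = 0.26

Adiabatic flash: solve Rachford–Rice at each trial T, then check hF = ψ·hV(T) + (1−ψ)·hL(T).
  T = 322.4 K: K = (2.775, 1.124, 0.132), RR gives ψ = 0.179, H_out = 4.612 kJ/mol
  T = 362.4 K: K = (4.162, 2.063, 0.251), RR gives ψ = 0.609, H_out = 21.346 kJ/mol
  T = 342.4 K: K = (3.439, 1.550, 0.185), RR gives ψ = 0.428, H_out = 14.146 kJ/mol
  T = 332.4 K: K = (3.099, 1.326, 0.157), RR gives ψ = 0.316, H_out = 9.767 kJ/mol
  T = 327.4 K: K = (2.935, 1.223, 0.144), RR gives ψ = 0.251, H_out = 7.296 kJ/mol
  T = 329.9 K: K = (3.017, 1.274, 0.151), RR gives ψ = 0.284, H_out = 8.557 kJ/mol
  T = 328.6 K: K = (2.974, 1.247, 0.147), RR gives ψ = 0.267, H_out = 7.908 kJ/mol
Linear interpolation between T = 327.4 (H_out = 7.296) and T = 328.6 (H_out = 7.908) on hF = 7.64 gives T ≈ 328.1 K, at which ψ = 0.26.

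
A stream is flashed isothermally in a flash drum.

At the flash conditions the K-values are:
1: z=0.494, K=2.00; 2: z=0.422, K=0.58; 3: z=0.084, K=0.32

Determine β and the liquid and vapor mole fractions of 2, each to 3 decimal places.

β = 0.543, x_2 = 0.547, y_2 = 0.317

Rachford–Rice: g(β) = Σ zᵢ(Kᵢ−1)/(1+β(Kᵢ−1)) = 0.
Check two-phase: ΣzᵢKᵢ = 1.260 > 1 and Σzᵢ/Kᵢ = 1.237 > 1, so g(0) = 0.260 > 0 and g(1) = -0.237 < 0.
Newton–Raphson from β = 0.5:
  β = 0.500: g = 0.0184, g' = -0.428 → β = 0.543
Converged at β = 0.543.
Compositions from xᵢ = zᵢ/(1+β(Kᵢ−1)), yᵢ = Kᵢxᵢ:
  1: x = 0.320, y = 0.640
  2: x = 0.547, y = 0.317
  3: x = 0.133, y = 0.043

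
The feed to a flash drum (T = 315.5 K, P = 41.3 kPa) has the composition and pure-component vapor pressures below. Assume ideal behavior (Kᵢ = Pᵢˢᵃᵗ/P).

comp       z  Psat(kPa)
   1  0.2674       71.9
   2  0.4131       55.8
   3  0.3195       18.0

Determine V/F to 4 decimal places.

Raoult's law: Kᵢ = Pᵢˢᵃᵗ/P = Pᵢˢᵃᵗ/41.3.
  K_1 = 71.9/41.3 = 1.740920, K_2 = 55.8/41.3 = 1.351090, K_3 = 18.0/41.3 = 0.435835
Newton iteration, V/F⁰ = 0.66:
  V/F = 0.6600: g = -0.03638, g' = -0.3579 → V/F = 0.5584
  V/F = 0.5584: g = -0.00174, g' = -0.3258 → V/F = 0.5530
Converged at V/F = 0.5530.

V/F = 0.5530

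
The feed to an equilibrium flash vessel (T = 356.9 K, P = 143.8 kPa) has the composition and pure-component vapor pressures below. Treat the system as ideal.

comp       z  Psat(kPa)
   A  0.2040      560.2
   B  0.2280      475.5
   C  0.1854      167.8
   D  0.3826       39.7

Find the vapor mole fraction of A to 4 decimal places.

y_A = 0.2977

Raoult's law: Kᵢ = Pᵢˢᵃᵗ/P = Pᵢˢᵃᵗ/143.8.
  K_A = 560.2/143.8 = 3.895688, K_B = 475.5/143.8 = 3.306676, K_C = 167.8/143.8 = 1.166898, K_D = 39.7/143.8 = 0.276078
Material balance + equilibrium reduce to Σ zᵢ(Kᵢ−1)/(1+ψ(Kᵢ−1)) = 0.
Feasibility: ΣzᵢKᵢ = 1.8706, Σzᵢ/Kᵢ = 1.6660 — both > 1, two phases present.
Iterate (Newton) starting at ψ = 0.5:
  ψ = 0.5000: g = 0.08002, g' = -1.0440 → ψ = 0.5766
  ψ = 0.5766: g = -0.00025, g' = -1.0585 → ψ = 0.5764
Converged at ψ = 0.5764.
Compositions from xᵢ = zᵢ/(1+ψ(Kᵢ−1)), yᵢ = Kᵢxᵢ:
  A: x = 0.0764, y = 0.2977
  B: x = 0.0979, y = 0.3236
  C: x = 0.1691, y = 0.1974
  D: x = 0.6566, y = 0.1813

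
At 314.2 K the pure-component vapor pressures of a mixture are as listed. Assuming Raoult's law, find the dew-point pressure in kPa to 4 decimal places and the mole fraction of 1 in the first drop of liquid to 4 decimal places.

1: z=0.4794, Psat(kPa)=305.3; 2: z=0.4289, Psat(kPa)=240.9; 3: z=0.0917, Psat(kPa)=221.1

Pdew = 265.5753 kPa, x_1 = 0.4170

At the dew point ψ → 1, so Σzᵢ/Kᵢ = 1 with Kᵢ = Pᵢˢᵃᵗ/P ⇒ 1/P = Σzᵢ/Pᵢˢᵃᵗ.
1/P = 0.4794/305.3 + 0.4289/240.9 + 0.0917/221.1 = 0.0037654 ⇒ P = 265.5753 kPa
xᵢ = zᵢP/Pᵢˢᵃᵗ ⇒ x_1 = 0.4794·265.5753/305.3 = 0.4170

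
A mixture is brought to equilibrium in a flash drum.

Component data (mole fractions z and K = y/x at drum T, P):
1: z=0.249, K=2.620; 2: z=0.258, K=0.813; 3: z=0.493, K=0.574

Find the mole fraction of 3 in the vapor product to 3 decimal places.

Material balance + equilibrium reduce to Σ zᵢ(Kᵢ−1)/(1+V/F(Kᵢ−1)) = 0.
Check two-phase: ΣzᵢKᵢ = 1.145 > 1 and Σzᵢ/Kᵢ = 1.271 > 1, so g(0) = 0.145 > 0 and g(1) = -0.271 < 0.
Newton iteration, V/F⁰ = 0.59:
  V/F = 0.590: g = -0.1285, g' = -0.342 → V/F = 0.214
  V/F = 0.214: g = 0.0181, g' = -0.478 → V/F = 0.252
  V/F = 0.252: g = 0.0005, g' = -0.452 → V/F = 0.253
Converged at V/F = 0.253.
Compositions from xᵢ = zᵢ/(1+V/F(Kᵢ−1)), yᵢ = Kᵢxᵢ:
  1: x = 0.177, y = 0.463
  2: x = 0.271, y = 0.220
  3: x = 0.553, y = 0.317

y_3 = 0.317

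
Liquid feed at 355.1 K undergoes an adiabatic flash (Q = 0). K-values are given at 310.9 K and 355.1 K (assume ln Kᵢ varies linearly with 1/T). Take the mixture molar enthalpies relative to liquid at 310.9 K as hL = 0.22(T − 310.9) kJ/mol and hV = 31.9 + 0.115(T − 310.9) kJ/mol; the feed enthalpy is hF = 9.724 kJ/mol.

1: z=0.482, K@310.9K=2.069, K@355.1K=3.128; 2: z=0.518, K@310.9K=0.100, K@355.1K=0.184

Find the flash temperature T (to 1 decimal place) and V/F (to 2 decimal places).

Adiabatic flash: solve Rachford–Rice at each trial T, then check hF = ψ·hV(T) + (1−ψ)·hL(T).
  T = 310.9 K: K = (2.069, 0.100), RR gives ψ = 0.051, H_out = 1.627 kJ/mol
  T = 355.1 K: K = (3.128, 0.184), RR gives ψ = 0.347, H_out = 19.190 kJ/mol
  T = 333.0 K: K = (2.579, 0.138), RR gives ψ = 0.231, H_out = 11.707 kJ/mol
  T = 321.9 K: K = (2.318, 0.118), RR gives ψ = 0.153, H_out = 7.139 kJ/mol
  T = 327.4 K: K = (2.446, 0.128), RR gives ψ = 0.195, H_out = 9.498 kJ/mol
  T = 330.2 K: K = (2.512, 0.133), RR gives ψ = 0.213, H_out = 10.624 kJ/mol
  T = 328.8 K: K = (2.479, 0.131), RR gives ψ = 0.204, H_out = 10.066 kJ/mol
Linear interpolation between T = 327.4 (H_out = 9.498) and T = 328.8 (H_out = 10.066) on hF = 9.724 gives T ≈ 328.0 K, at which ψ = 0.20.

T = 328.0 K, V/F = 0.20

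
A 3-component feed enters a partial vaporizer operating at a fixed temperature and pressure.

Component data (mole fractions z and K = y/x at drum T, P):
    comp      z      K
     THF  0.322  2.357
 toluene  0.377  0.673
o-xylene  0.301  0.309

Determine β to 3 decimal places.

β = 0.152

Let β = V/F and solve Σ zᵢ(Kᵢ−1)/(1+β(Kᵢ−1)) = 0.
Check two-phase: ΣzᵢKᵢ = 1.106 > 1 and Σzᵢ/Kᵢ = 1.671 > 1, so g(0) = 0.106 > 0 and g(1) = -0.671 < 0.
Newton–Raphson from β = 0.5:
  β = 0.500: g = -0.2048, g' = -0.604 → β = 0.161
  β = 0.161: g = -0.0053, g' = -0.626 → β = 0.152
Converged at β = 0.152.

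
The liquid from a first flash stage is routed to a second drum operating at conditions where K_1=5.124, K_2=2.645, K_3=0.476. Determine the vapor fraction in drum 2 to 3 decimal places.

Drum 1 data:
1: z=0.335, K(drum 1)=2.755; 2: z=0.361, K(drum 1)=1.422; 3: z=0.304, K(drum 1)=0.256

V/F (drum 2) = 0.618

Drum 1:
Newton iteration, ψ₁⁰ = 0.64:
  ψ₁ = 0.640: g = -0.0349, g' = -0.882 → ψ₁ = 0.600
  ψ₁ = 0.600: g = -0.0010, g' = -0.835 → ψ₁ = 0.599
Converged at ψ₁ = 0.599.
Drum-1 compositions:
  1: x = 0.163, y = 0.450
  2: x = 0.288, y = 0.410
  3: x = 0.549, y = 0.140
Drum-2 feed = drum-1 liquid: z₂ = (0.1633, 0.2881, 0.5486).
Drum 2:
Material balance + equilibrium reduce to Σ zᵢ(Kᵢ−1)/(1+ψ₂(Kᵢ−1)) = 0.
g(0) = ΣzᵢKᵢ − 1 = 0.860 and g(1) = 1 − Σzᵢ/Kᵢ = -0.293, so a root lies in (0, 1).
Newton–Raphson from ψ₂ = 0.5:
  ψ₂ = 0.500: g = 0.0905, g' = -0.807 → ψ₂ = 0.612
  ψ₂ = 0.612: g = 0.0041, g' = -0.744 → ψ₂ = 0.618
Converged at ψ₂ = 0.618.
  1: x = 0.046, y = 0.236
  2: x = 0.143, y = 0.378
  3: x = 0.811, y = 0.386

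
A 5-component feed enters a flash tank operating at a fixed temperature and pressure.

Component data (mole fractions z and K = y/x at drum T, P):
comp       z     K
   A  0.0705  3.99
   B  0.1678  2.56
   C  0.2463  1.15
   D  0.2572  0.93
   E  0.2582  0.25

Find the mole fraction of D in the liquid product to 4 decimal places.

x_D = 0.2645

Rachford–Rice: g(β) = Σ zᵢ(Kᵢ−1)/(1+β(Kᵢ−1)) = 0.
Check two-phase: ΣzᵢKᵢ = 1.2979 > 1 and Σzᵢ/Kᵢ = 1.6067 > 1, so g(0) = 0.2979 > 0 and g(1) = -0.6067 < 0.
Newton iteration, β⁰ = 0.5:
  β = 0.5000: g = -0.06258, g' = -0.6081 → β = 0.3971
  β = 0.3971: g = -0.00142, g' = -0.5883 → β = 0.3947
Converged at β = 0.3947.
Compositions from xᵢ = zᵢ/(1+β(Kᵢ−1)), yᵢ = Kᵢxᵢ:
  A: x = 0.0323, y = 0.1290
  B: x = 0.1039, y = 0.2659
  C: x = 0.2325, y = 0.2674
  D: x = 0.2645, y = 0.2460
  E: x = 0.3668, y = 0.0917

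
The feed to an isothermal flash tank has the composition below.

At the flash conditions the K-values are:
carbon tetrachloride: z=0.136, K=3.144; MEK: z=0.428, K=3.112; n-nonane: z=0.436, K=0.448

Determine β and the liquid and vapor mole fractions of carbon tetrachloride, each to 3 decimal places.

β = 0.816, x_carbon tetrachloride = 0.049, y_carbon tetrachloride = 0.156

Let β = V/F and solve Σ zᵢ(Kᵢ−1)/(1+β(Kᵢ−1)) = 0.
Feasibility: ΣzᵢKᵢ = 1.955, Σzᵢ/Kᵢ = 1.154 — both > 1, two phases present.
Iterate (Newton) starting at β = 0.67:
  β = 0.670: g = 0.1120, g' = -0.767 → β = 0.816
Converged at β = 0.816.
Compositions from xᵢ = zᵢ/(1+β(Kᵢ−1)), yᵢ = Kᵢxᵢ:
  carbon tetrachloride: x = 0.049, y = 0.156
  MEK: x = 0.157, y = 0.489
  n-nonane: x = 0.793, y = 0.355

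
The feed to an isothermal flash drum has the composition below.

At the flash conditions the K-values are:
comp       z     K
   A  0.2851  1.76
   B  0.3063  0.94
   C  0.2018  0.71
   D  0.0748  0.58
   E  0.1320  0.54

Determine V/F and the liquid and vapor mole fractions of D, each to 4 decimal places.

V/F = 0.2322, x_D = 0.0829, y_D = 0.0481

Newton iteration, V/F⁰ = 0.5:
  V/F = 0.5000: g = -0.04901, g' = -0.1791 → V/F = 0.2264
  V/F = 0.2264: g = 0.00111, g' = -0.1914 → V/F = 0.2322
Converged at V/F = 0.2322.
Compositions from xᵢ = zᵢ/(1+V/F(Kᵢ−1)), yᵢ = Kᵢxᵢ:
  A: x = 0.2423, y = 0.4265
  B: x = 0.3106, y = 0.2920
  C: x = 0.2164, y = 0.1536
  D: x = 0.0829, y = 0.0481
  E: x = 0.1478, y = 0.0798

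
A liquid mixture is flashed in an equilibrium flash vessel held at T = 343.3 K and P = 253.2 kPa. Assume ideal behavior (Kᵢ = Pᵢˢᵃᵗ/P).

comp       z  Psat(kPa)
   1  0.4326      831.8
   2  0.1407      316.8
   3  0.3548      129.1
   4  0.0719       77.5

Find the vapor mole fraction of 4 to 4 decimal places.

Raoult's law: Kᵢ = Pᵢˢᵃᵗ/P = Pᵢˢᵃᵗ/253.2.
  K_1 = 831.8/253.2 = 3.285150, K_2 = 316.8/253.2 = 1.251185, K_3 = 129.1/253.2 = 0.509874, K_4 = 77.5/253.2 = 0.306082
Material balance + equilibrium reduce to Σ zᵢ(Kᵢ−1)/(1+β(Kᵢ−1)) = 0.
g(0) = ΣzᵢKᵢ − 1 = 0.8001 and g(1) = 1 − Σzᵢ/Kᵢ = -0.1749, so a root lies in (0, 1).
Newton iteration, β⁰ = 0.41:
  β = 0.4100: g = 0.25506, g' = -0.8106 → β = 0.7247
  β = 0.7247: g = 0.03206, g' = -0.6717 → β = 0.7724
  β = 0.7724: g = -0.00024, g' = -0.6832 → β = 0.7720
Converged at β = 0.7720.
Compositions from xᵢ = zᵢ/(1+β(Kᵢ−1)), yᵢ = Kᵢxᵢ:
  1: x = 0.1565, y = 0.5141
  2: x = 0.1178, y = 0.1474
  3: x = 0.5708, y = 0.2910
  4: x = 0.1549, y = 0.0474

y_4 = 0.0474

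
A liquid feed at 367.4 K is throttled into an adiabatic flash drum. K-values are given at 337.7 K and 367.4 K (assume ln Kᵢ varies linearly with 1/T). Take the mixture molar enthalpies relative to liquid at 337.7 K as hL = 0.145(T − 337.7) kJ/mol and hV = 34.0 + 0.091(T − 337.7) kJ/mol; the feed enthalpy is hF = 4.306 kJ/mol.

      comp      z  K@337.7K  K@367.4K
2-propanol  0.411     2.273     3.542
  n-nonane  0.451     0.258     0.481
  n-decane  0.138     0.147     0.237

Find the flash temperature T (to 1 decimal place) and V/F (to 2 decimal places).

Adiabatic flash: solve Rachford–Rice at each trial T, then check hF = ψ·hV(T) + (1−ψ)·hL(T).
  T = 337.7 K: K = (2.273, 0.258, 0.147), RR gives ψ = 0.072, H_out = 2.460 kJ/mol
  T = 367.4 K: K = (3.542, 0.481, 0.237), RR gives ψ = 0.472, H_out = 19.610 kJ/mol
  T = 352.5 K: K = (2.862, 0.357, 0.188), RR gives ψ = 0.284, H_out = 11.573 kJ/mol
  T = 345.1 K: K = (2.557, 0.304, 0.167), RR gives ψ = 0.186, H_out = 7.315 kJ/mol
  T = 341.4 K: K = (2.412, 0.280, 0.157), RR gives ψ = 0.132, H_out = 4.989 kJ/mol
  T = 339.5 K: K = (2.340, 0.269, 0.152), RR gives ψ = 0.102, H_out = 3.720 kJ/mol
Linear interpolation between T = 339.5 (H_out = 3.720) and T = 341.4 (H_out = 4.989) on hF = 4.306 gives T ≈ 340.4 K, at which ψ = 0.12.

T = 340.4 K, V/F = 0.12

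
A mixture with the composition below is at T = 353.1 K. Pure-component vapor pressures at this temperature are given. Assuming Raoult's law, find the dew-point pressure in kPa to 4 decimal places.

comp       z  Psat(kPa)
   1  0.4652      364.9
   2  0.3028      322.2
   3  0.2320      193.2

Pdew = 292.7840 kPa

At the dew point ψ → 1, so Σzᵢ/Kᵢ = 1 with Kᵢ = Pᵢˢᵃᵗ/P ⇒ 1/P = Σzᵢ/Pᵢˢᵃᵗ.
1/P = 0.4652/364.9 + 0.3028/322.2 + 0.2320/193.2 = 0.0034155 ⇒ P = 292.7840 kPa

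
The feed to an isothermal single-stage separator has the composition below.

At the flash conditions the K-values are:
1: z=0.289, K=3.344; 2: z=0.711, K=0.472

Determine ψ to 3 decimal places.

ψ = 0.244

Material balance + equilibrium reduce to Σ zᵢ(Kᵢ−1)/(1+ψ(Kᵢ−1)) = 0.
g(0) = ΣzᵢKᵢ − 1 = 0.302 and g(1) = 1 − Σzᵢ/Kᵢ = -0.593, so a root lies in (0, 1).
Binary case is linear: z₁(K₁−1)(1+ψ(K₂−1)) + z₂(K₂−1)(1+ψ(K₁−1)) = 0
⇒ ψ = [z₁(K₁−1)+z₂(K₂−1)] / [−(K₁−1)(K₂−1)] = 0.3020/1.2376 = 0.244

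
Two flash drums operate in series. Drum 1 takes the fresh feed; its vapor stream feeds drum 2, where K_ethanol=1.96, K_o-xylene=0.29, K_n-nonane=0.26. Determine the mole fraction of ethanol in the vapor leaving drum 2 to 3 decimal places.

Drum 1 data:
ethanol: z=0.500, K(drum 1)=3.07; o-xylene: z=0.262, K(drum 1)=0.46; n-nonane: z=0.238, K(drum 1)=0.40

y_ethanol (drum 2) = 0.843

Drum 1:
Iterate (Newton) starting at ψ₁ = 0.5:
  ψ₁ = 0.500: g = 0.1108, g' = -0.836 → ψ₁ = 0.633
  ψ₁ = 0.633: g = 0.0031, g' = -0.801 → ψ₁ = 0.636
Converged at ψ₁ = 0.636.
Drum-1 compositions:
  ethanol: x = 0.216, y = 0.662
  o-xylene: x = 0.399, y = 0.184
  n-nonane: x = 0.385, y = 0.154
Drum-2 feed = drum-1 vapor: z₂ = (0.6623, 0.1836, 0.1540).
Drum 2:
Material balance + equilibrium reduce to Σ zᵢ(Kᵢ−1)/(1+ψ₂(Kᵢ−1)) = 0.
Check two-phase: ΣzᵢKᵢ = 1.391 > 1 and Σzᵢ/Kᵢ = 1.564 > 1, so g(0) = 0.391 > 0 and g(1) = -0.564 < 0.
Newton–Raphson from ψ₂ = 0.5:
  ψ₂ = 0.500: g = 0.0466, g' = -0.714 → ψ₂ = 0.565
  ψ₂ = 0.565: g = -0.0015, g' = -0.764 → ψ₂ = 0.563
Converged at ψ₂ = 0.563.
  ethanol: x = 0.430, y = 0.843
  o-xylene: x = 0.306, y = 0.089
  n-nonane: x = 0.264, y = 0.069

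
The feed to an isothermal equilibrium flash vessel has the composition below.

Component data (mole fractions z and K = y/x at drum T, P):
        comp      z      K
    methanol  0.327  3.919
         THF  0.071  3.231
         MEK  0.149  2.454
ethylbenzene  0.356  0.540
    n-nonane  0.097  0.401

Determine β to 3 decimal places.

β = 0.906

Iterate (Newton) starting at β = 0.53:
  β = 0.530: g = 0.2680, g' = -0.811 → β = 0.861
  β = 0.861: g = 0.0312, g' = -0.684 → β = 0.906
Converged at β = 0.906.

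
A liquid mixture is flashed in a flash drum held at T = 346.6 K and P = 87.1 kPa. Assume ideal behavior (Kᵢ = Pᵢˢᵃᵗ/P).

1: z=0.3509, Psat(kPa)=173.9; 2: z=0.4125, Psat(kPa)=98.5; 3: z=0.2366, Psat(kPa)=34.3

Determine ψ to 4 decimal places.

ψ = 0.7160

Raoult's law: Kᵢ = Pᵢˢᵃᵗ/P = Pᵢˢᵃᵗ/87.1.
  K_1 = 173.9/87.1 = 1.996556, K_2 = 98.5/87.1 = 1.130884, K_3 = 34.3/87.1 = 0.393800
Rachford–Rice: g(ψ) = Σ zᵢ(Kᵢ−1)/(1+ψ(Kᵢ−1)) = 0.
Check two-phase: ΣzᵢKᵢ = 1.2603 > 1 and Σzᵢ/Kᵢ = 1.1413 > 1, so g(0) = 0.2603 > 0 and g(1) = -0.1413 < 0.
Newton iteration, ψ⁰ = 0.5:
  ψ = 0.5000: g = 0.07826, g' = -0.3405 → ψ = 0.7299
  ψ = 0.7299: g = -0.00551, g' = -0.4024 → ψ = 0.7162
  ψ = 0.7162: g = -0.00004, g' = -0.3961 → ψ = 0.7160
Converged at ψ = 0.7160.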